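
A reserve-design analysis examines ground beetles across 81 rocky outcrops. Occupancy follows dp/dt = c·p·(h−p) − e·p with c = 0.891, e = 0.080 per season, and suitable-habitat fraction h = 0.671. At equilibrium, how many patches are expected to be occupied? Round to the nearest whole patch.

p* = h − e/c = 0.671 − 0.0898 = 0.5812.
Expected occupied patches = N × p* = 81 × 0.5812 = 47.08 ≈ 47.

47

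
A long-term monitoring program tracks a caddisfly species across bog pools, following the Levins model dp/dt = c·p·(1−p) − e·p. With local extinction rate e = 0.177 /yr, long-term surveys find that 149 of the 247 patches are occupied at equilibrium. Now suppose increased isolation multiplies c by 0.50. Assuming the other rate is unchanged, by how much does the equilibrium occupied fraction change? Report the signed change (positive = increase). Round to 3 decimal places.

-0.397

Observed p* = 149/247 = 0.60324.
Balance c(1−p*) = e gives c = e/(1 − 0.60324) = 0.177/0.39676 = 0.44611.
New p* = 1 − e/c = 1 − 0.17700/0.22306 = 0.20649.
Δp* = 0.20649 − 0.60324 = -0.39675.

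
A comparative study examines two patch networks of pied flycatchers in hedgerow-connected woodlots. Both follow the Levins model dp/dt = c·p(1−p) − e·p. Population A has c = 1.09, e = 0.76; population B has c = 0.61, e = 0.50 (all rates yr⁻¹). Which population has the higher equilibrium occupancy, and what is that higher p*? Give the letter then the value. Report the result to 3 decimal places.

A, 0.303

A: p*_A = 1 − 0.76/1.09 = 0.3028.
B: p*_B = 1 − 0.50/0.61 = 0.1803.
A is higher at 0.3028.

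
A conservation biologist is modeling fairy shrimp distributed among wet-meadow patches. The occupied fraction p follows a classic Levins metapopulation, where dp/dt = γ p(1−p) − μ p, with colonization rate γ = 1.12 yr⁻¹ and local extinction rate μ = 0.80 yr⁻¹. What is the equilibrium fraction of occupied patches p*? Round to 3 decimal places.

0.286

Setting dp/dt = 0 and dividing through by p* gives γ·(1−p*) = μ.
So p* = 1 − μ/γ = 1 − 0.80/1.12 = 1 − 0.7143 = 0.2857.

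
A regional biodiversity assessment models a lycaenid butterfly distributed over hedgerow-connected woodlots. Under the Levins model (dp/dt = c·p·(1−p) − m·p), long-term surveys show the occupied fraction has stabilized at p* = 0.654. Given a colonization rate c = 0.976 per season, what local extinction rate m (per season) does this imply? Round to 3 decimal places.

At equilibrium c(1−p*) = m.
m = 0.976 × (1 − 0.654) = 0.976 × 0.3460 = 0.3377.

0.338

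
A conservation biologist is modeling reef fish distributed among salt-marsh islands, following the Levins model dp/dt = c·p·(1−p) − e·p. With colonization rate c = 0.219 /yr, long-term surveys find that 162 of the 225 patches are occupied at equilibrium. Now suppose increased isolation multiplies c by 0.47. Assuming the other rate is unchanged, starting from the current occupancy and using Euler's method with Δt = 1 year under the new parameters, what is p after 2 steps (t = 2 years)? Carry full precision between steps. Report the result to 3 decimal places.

Observed p* = 162/225 = 0.72000.
Balance c(1−p*) = e gives e = 0.219×(1 − 0.72000) = 0.06132.
Starting from p₀ = 0.72000; update p ← p + (dp/dt)·Δt with the new parameters.
step 1: Δp = -0.02340, p = 0.69660
step 2: Δp = -0.02096, p = 0.67564

0.676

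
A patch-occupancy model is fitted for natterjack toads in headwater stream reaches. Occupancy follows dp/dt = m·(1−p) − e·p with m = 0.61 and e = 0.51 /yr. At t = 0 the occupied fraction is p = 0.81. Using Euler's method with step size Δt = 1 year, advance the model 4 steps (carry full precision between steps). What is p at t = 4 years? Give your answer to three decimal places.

Update rule: p ← p + [m·(1−p) − e·p]·Δt with Δt = 1.
step 1: Δp = -0.29720, p = 0.51280
step 2: Δp = +0.03566, p = 0.54846
step 3: Δp = -0.00428, p = 0.54418
step 4: Δp = +0.00051, p = 0.54470

0.545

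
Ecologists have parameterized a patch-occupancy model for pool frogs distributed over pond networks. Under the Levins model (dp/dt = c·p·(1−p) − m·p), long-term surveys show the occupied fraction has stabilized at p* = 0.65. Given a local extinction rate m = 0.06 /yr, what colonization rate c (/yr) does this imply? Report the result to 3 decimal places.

0.171

At equilibrium c(1−p*) = m, so c = m/(1−p*).
c = 0.06/(1 − 0.65) = 0.06/0.3500 = 0.1714.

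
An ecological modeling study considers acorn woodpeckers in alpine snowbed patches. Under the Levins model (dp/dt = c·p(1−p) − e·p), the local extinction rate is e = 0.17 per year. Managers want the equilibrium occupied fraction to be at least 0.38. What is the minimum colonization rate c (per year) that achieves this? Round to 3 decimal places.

p* = 1 − e/c ≥ 0.38 requires e/c ≤ 0.6200, i.e. c ≥ e/0.6200.
c_min = 0.17/0.6200 = 0.2742.

0.274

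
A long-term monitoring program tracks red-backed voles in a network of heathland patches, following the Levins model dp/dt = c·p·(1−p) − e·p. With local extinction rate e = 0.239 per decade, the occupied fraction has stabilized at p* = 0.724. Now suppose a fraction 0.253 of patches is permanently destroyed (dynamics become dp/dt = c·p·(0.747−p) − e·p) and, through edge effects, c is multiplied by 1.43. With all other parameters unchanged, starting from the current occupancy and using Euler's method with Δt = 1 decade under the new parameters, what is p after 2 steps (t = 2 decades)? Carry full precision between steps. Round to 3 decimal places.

Balance c(1−p*) = e gives c = e/(1 − 0.72400) = 0.239/0.27600 = 0.86594.
Starting from p₀ = 0.72400; update p ← p + (dp/dt)·Δt with the new parameters.
t = 1: p = 0.72400 + (-0.15242) = 0.57158
t = 2: p = 0.57158 + (-0.01245) = 0.55913

0.559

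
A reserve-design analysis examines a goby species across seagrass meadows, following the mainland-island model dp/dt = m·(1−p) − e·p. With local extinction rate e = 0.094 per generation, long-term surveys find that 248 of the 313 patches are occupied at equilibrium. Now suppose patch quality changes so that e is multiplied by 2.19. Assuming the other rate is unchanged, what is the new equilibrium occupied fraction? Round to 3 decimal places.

Observed p* = 248/313 = 0.79233.
Balance m(1−p*) = e·p* gives m = e·p*/(1−p*) = 0.094×0.79233/0.20767 = 0.35864.
New p* = m/(m+e) = 0.35864/(0.35864+0.20586) = 0.63532.

0.635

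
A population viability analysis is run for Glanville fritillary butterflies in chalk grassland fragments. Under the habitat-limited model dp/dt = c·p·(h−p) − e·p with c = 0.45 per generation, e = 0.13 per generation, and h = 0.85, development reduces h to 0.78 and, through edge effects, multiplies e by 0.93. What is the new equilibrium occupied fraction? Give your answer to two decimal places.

0.51

Before: p* = h − e/c = 0.85 − 0.13/0.45 = 0.85 − 0.2889 = 0.5611.
After: c = 0.45, e = 0.1209, h = 0.78; p* = 0.78 − 0.1209/0.45 = 0.5113.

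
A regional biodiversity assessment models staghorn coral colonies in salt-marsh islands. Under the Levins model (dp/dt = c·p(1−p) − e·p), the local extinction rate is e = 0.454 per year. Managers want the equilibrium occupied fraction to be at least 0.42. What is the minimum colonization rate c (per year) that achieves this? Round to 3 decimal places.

0.783

p* = 1 − e/c ≥ 0.42 requires e/c ≤ 0.5800, i.e. c ≥ e/0.5800.
c_min = 0.454/0.5800 = 0.7828.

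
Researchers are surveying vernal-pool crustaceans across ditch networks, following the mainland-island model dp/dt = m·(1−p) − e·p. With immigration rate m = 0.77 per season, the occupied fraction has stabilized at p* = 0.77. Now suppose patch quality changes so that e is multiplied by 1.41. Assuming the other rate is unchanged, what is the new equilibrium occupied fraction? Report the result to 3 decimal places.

Balance m(1−p*) = e·p* gives e = m(1−p*)/p* = 0.77×0.23000/0.77000 = 0.23000.
New p* = m/(m+e) = 0.77000/(0.77000+0.32430) = 0.70365.

0.704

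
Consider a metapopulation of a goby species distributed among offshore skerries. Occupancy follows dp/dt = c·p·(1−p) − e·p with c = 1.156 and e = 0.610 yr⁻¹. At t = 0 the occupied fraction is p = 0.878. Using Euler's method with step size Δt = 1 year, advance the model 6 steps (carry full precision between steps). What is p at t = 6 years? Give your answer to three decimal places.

Update rule: p ← p + [c·p·(1−p) − e·p]·Δt with Δt = 1.
t = 1: p = 0.87800 + (-0.41175) = 0.46625
t = 2: p = 0.46625 + (+0.00327) = 0.46952
t = 3: p = 0.46952 + (+0.00152) = 0.47104
t = 4: p = 0.47104 + (+0.00070) = 0.47174
t = 5: p = 0.47174 + (+0.00032) = 0.47205
t = 6: p = 0.47205 + (+0.00014) = 0.47220

0.472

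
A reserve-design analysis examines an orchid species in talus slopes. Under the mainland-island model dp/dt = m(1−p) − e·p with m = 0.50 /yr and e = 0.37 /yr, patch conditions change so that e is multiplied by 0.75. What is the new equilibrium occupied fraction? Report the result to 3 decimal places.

Before: p* = 0.50/(0.50+0.37) = 0.5747.
After: m = 0.5, e = 0.2775; p* = 0.5/0.7775 = 0.6431.

0.643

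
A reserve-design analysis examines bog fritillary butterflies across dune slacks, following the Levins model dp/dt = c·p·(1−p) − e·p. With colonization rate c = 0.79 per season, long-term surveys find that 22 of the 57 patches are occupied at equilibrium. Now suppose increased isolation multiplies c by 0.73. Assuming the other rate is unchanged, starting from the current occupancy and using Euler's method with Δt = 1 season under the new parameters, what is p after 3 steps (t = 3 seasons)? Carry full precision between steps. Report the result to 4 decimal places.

Observed p* = 22/57 = 0.38596.
Balance c(1−p*) = e gives e = 0.79×(1 − 0.38596) = 0.48509.
Starting from p₀ = 0.38596; update p ← p + (dp/dt)·Δt with the new parameters.
step 1: Δp = -0.05055, p = 0.33541
step 2: Δp = -0.03415, p = 0.30126
step 3: Δp = -0.02474, p = 0.27652

0.2765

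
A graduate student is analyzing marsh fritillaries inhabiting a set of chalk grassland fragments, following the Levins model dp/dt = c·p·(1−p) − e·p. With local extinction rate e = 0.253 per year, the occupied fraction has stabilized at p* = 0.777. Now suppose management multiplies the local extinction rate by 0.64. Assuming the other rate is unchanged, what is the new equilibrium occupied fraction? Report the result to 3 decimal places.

Balance c(1−p*) = e gives c = e/(1 − 0.77700) = 0.253/0.22300 = 1.13453.
New p* = 1 − e/c = 1 − 0.16192/1.13453 = 0.85728.

0.857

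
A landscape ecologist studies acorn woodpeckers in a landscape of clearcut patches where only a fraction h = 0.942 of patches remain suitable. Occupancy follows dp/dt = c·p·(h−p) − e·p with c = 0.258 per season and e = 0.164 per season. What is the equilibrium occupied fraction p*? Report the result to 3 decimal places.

0.306

Setting dp/dt = 0 and dividing by p* gives c·(h−p*) = e.
So p* = h − e/c = 0.942 − 0.164/0.258 = 0.942 − 0.6357 = 0.3063.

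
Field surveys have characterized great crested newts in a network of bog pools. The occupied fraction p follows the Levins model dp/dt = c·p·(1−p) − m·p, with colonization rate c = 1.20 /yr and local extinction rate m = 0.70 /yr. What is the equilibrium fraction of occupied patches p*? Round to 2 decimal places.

0.42

At equilibrium, colonization balances extinction: c·p*·(1−p*) = m·p*.
So p* = 1 − m/c = 1 − 0.70/1.20 = 1 − 0.5833 = 0.4167.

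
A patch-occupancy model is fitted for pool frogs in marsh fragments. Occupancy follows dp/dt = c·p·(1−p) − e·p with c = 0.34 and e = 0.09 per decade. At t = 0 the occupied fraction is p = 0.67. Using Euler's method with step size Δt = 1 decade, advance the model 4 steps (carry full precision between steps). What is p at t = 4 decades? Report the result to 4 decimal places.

Update rule: p ← p + [c·p·(1−p) − e·p]·Δt with Δt = 1.
t = 1: p = 0.67000 + (+0.01487) = 0.68487
t = 2: p = 0.68487 + (+0.01174) = 0.69661
t = 3: p = 0.69661 + (+0.00916) = 0.70578
t = 4: p = 0.70578 + (+0.00708) = 0.71286

0.7129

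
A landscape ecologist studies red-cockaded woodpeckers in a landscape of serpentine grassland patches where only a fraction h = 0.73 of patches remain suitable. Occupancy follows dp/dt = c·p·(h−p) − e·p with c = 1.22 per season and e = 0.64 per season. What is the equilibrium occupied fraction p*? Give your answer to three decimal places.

0.205

Setting dp/dt = 0 and dividing by p* gives c·(h−p*) = e.
So p* = h − e/c = 0.73 − 0.64/1.22 = 0.73 − 0.5246 = 0.2054.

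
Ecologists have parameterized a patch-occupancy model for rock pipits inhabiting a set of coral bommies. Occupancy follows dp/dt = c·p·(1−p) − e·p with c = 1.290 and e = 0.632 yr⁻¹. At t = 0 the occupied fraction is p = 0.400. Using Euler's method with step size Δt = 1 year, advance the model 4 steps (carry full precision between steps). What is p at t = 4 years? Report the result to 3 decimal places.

Update rule: p ← p + [c·p·(1−p) − e·p]·Δt with Δt = 1.
p: 0.40000 → 0.45680  (Δp = +0.05680)
p: 0.45680 → 0.48819  (Δp = +0.03139)
p: 0.48819 → 0.50198  (Δp = +0.01378)
p: 0.50198 → 0.50722  (Δp = +0.00525)

0.507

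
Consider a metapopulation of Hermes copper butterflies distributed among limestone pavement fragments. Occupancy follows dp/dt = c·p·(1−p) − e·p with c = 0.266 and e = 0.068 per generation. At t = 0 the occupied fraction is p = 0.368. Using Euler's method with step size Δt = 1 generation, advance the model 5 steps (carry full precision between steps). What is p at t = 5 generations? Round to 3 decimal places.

Update rule: p ← p + [c·p·(1−p) − e·p]·Δt with Δt = 1.
t = 1: p = 0.36800 + (+0.03684) = 0.40484
t = 2: p = 0.40484 + (+0.03656) = 0.44140
t = 3: p = 0.44140 + (+0.03557) = 0.47697
t = 4: p = 0.47697 + (+0.03392) = 0.51090
t = 5: p = 0.51090 + (+0.03173) = 0.54263

0.543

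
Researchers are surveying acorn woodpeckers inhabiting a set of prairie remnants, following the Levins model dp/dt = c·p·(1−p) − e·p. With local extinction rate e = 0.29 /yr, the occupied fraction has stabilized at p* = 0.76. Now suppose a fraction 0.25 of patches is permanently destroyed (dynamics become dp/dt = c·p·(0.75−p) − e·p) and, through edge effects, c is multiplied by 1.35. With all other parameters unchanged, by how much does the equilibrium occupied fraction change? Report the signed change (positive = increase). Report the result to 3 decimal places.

-0.188

Balance c(1−p*) = e gives c = e/(1 − 0.76000) = 0.29/0.24000 = 1.20833.
New p* = 0.75 − e/c = 0.75 − 0.29000/1.63125 = 0.57222.
Δp* = 0.57222 − 0.76000 = -0.18778.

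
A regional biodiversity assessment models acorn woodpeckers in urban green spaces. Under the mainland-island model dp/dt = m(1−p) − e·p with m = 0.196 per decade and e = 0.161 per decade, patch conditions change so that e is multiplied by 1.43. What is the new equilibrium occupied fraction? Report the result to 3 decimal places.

0.460

Before: p* = 0.196/(0.196+0.161) = 0.5490.
After: m = 0.196, e = 0.23023; p* = 0.196/0.4262 = 0.4598.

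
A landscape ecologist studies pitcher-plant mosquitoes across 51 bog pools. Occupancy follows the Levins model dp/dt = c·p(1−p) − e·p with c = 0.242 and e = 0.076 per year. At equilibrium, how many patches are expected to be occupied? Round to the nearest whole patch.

p* = 1 − e/c = 1 − 0.076/0.242 = 0.6860.
Expected occupied patches = N × p* = 51 × 0.6860 = 34.98 ≈ 35.

35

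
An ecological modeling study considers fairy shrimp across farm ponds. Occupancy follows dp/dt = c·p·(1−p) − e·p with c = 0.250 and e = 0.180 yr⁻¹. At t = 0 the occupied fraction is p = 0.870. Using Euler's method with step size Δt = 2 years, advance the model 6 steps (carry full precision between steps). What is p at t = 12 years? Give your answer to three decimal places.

0.365

Update rule: p ← p + [c·p·(1−p) − e·p]·Δt with Δt = 2.
step 1: Δp = -0.25665, p = 0.61335
step 2: Δp = -0.10223, p = 0.51112
step 3: Δp = -0.05906, p = 0.45205
step 4: Δp = -0.03889, p = 0.41317
step 5: Δp = -0.02751, p = 0.38566
step 6: Δp = -0.02037, p = 0.36528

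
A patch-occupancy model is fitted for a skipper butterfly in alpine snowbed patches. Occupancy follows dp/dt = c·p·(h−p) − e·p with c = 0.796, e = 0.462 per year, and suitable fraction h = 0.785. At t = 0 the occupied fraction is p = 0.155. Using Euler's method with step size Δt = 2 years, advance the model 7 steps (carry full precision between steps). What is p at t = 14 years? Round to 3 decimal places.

0.200

Update rule: p ← p + [c·p·(h−p) − e·p]·Δt with Δt = 2.
t = 2: p = 0.15500 + (+0.01224) = 0.16724
t = 4: p = 0.16724 + (+0.00995) = 0.17719
t = 6: p = 0.17719 + (+0.00773) = 0.18492
t = 8: p = 0.18492 + (+0.00579) = 0.19071
t = 10: p = 0.19071 + (+0.00422) = 0.19493
t = 12: p = 0.19493 + (+0.00300) = 0.19793
t = 14: p = 0.19793 + (+0.00210) = 0.20003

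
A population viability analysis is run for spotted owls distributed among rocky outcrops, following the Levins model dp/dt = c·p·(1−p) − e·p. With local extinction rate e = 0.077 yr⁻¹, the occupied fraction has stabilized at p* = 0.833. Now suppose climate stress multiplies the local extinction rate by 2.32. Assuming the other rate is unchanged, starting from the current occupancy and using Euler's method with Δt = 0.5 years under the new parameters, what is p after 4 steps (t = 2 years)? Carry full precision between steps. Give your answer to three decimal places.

Balance c(1−p*) = e gives c = e/(1 − 0.83300) = 0.077/0.16700 = 0.46108.
Starting from p₀ = 0.83300; update p ← p + (dp/dt)·Δt with the new parameters.
t = 0.5: p = 0.83300 + (-0.04233) = 0.79067
t = 1: p = 0.79067 + (-0.03247) = 0.75820
t = 1.5: p = 0.75820 + (-0.02546) = 0.73274
t = 2: p = 0.73274 + (-0.02030) = 0.71244

0.712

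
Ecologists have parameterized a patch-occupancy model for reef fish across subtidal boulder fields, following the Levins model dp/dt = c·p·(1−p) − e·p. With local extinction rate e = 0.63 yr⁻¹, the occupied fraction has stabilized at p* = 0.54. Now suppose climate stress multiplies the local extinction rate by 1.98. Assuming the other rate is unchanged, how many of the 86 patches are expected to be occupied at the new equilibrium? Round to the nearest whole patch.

8

Balance c(1−p*) = e gives c = e/(1 − 0.54000) = 0.63/0.46000 = 1.36957.
New p* = 1 − e/c = 1 − 1.24740/1.36957 = 0.08920.
Expected occupied = 86 × 0.08920 = 7.67 ≈ 8.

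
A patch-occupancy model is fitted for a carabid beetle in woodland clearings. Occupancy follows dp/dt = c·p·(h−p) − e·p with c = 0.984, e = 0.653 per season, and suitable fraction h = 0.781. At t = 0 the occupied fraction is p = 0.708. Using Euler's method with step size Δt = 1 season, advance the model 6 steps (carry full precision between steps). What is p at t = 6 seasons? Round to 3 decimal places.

Update rule: p ← p + [c·p·(h−p) − e·p]·Δt with Δt = 1.
t = 1: p = 0.70800 + (-0.41147) = 0.29653
t = 2: p = 0.29653 + (-0.05227) = 0.24426
t = 3: p = 0.24426 + (-0.03049) = 0.21376
t = 4: p = 0.21376 + (-0.02027) = 0.19349
t = 5: p = 0.19349 + (-0.01449) = 0.17900
t = 6: p = 0.17900 + (-0.01085) = 0.16815

0.168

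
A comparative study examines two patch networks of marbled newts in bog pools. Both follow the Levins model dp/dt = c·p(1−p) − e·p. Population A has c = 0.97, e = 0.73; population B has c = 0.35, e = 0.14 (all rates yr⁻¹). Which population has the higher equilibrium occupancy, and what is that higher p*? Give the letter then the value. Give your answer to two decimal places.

B, 0.60

A: p*_A = 1 − 0.73/0.97 = 0.2474.
B: p*_B = 1 − 0.14/0.35 = 0.6000.
B is higher at 0.6000.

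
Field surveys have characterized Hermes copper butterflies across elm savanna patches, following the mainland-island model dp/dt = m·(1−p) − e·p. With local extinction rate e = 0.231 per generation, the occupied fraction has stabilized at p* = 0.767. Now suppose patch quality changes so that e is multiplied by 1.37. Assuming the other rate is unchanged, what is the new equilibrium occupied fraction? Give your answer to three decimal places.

0.706

Balance m(1−p*) = e·p* gives m = e·p*/(1−p*) = 0.231×0.76700/0.23300 = 0.76042.
New p* = m/(m+e) = 0.76042/(0.76042+0.31647) = 0.70613.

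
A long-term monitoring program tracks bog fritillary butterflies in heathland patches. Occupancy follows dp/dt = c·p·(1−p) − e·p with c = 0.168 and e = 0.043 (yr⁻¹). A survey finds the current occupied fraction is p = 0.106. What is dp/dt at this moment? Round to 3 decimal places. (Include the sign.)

0.011

Colonization term: c·p·(1−p) = 0.168×0.106×0.8940 = 0.01592.
Extinction term: e·p = 0.00456.
dp/dt = 0.01592 − 0.00456 = 0.01136.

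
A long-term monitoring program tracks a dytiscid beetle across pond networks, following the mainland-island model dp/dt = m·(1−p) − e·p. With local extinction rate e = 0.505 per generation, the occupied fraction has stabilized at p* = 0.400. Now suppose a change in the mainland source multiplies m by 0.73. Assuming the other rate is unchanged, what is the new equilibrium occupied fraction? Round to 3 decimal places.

0.327

Balance m(1−p*) = e·p* gives m = e·p*/(1−p*) = 0.505×0.40000/0.60000 = 0.33667.
New p* = m/(m+e) = 0.24577/(0.24577+0.50500) = 0.32736.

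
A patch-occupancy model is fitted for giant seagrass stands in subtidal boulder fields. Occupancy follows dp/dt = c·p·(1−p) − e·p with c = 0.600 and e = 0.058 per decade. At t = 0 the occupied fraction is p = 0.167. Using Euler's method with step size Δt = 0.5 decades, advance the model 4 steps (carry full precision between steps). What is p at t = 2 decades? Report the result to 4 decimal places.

0.3491

Update rule: p ← p + [c·p·(1−p) − e·p]·Δt with Δt = 0.5.
t = 0.5: p = 0.16700 + (+0.03689) = 0.20389
t = 1: p = 0.20389 + (+0.04278) = 0.24667
t = 1.5: p = 0.24667 + (+0.04859) = 0.29527
t = 2: p = 0.29527 + (+0.05386) = 0.34913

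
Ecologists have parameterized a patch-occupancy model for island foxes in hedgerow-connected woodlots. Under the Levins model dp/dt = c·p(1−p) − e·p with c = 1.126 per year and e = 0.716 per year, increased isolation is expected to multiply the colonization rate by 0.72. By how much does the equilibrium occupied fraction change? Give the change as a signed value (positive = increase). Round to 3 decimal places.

Before: p* = 1 − 0.716/1.126 = 0.3641.
After the change, c = 0.81072, e = 0.716, so p* = 1 − 0.716/0.81072 = 0.1168.
Δp* = 0.1168 − 0.3641 = -0.2473.

-0.247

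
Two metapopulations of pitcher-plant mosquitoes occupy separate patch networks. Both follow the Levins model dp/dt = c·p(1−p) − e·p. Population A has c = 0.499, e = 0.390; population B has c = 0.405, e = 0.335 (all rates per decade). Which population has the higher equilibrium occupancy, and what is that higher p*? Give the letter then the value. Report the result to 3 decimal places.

A, 0.218

A: p*_A = 1 − 0.390/0.499 = 0.2184.
B: p*_B = 1 − 0.335/0.405 = 0.1728.
A is higher at 0.2184.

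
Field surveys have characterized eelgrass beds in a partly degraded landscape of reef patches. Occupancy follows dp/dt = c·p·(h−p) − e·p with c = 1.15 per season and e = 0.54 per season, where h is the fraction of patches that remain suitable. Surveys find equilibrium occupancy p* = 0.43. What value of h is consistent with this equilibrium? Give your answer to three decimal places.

At equilibrium c(h−p*) = e, so h = p* + e/c.
h = 0.43 + 0.54/1.15 = 0.43 + 0.4696 = 0.8996.

0.900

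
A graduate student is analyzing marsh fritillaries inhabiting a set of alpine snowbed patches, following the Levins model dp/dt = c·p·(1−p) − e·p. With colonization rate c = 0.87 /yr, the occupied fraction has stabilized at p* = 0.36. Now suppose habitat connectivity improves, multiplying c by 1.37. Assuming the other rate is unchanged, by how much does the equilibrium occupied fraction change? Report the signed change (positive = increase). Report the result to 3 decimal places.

0.173

Balance c(1−p*) = e gives e = 0.87×(1 − 0.36000) = 0.55680.
New p* = 1 − e/c = 1 − 0.55680/1.19190 = 0.53285.
Δp* = 0.53285 − 0.36000 = +0.17285.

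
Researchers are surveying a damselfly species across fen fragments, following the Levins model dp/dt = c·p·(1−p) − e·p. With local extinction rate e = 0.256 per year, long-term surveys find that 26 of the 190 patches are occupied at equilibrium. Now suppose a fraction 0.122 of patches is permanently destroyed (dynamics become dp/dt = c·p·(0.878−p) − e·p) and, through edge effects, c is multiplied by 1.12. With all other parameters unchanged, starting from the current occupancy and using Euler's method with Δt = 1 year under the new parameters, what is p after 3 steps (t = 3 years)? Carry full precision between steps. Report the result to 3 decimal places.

0.133

Observed p* = 26/190 = 0.13684.
Balance c(1−p*) = e gives c = e/(1 − 0.13684) = 0.256/0.86316 = 0.29659.
Starting from p₀ = 0.13684; update p ← p + (dp/dt)·Δt with the new parameters.
t = 1: p = 0.13684 + (-0.00134) = 0.13550
t = 2: p = 0.13550 + (-0.00127) = 0.13423
t = 3: p = 0.13423 + (-0.00120) = 0.13303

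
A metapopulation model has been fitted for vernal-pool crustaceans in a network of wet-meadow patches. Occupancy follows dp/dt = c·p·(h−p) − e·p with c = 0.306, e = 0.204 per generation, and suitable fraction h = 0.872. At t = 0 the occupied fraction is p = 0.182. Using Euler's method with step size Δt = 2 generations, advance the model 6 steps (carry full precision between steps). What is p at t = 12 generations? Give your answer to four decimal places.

0.1941

Update rule: p ← p + [c·p·(h−p) − e·p]·Δt with Δt = 2.
step 1: Δp = +0.00260, p = 0.18460
step 2: Δp = +0.00234, p = 0.18694
step 3: Δp = +0.00210, p = 0.18905
step 4: Δp = +0.00188, p = 0.19093
step 5: Δp = +0.00168, p = 0.19261
step 6: Δp = +0.00150, p = 0.19411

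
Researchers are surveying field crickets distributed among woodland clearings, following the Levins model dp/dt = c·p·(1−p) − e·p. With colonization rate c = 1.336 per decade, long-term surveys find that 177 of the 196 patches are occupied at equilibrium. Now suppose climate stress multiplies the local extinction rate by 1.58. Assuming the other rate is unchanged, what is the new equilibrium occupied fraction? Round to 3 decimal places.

0.847

Observed p* = 177/196 = 0.90306.
Balance c(1−p*) = e gives e = 1.336×(1 − 0.90306) = 0.12951.
New p* = 1 − e/c = 1 − 0.20463/1.33600 = 0.84683.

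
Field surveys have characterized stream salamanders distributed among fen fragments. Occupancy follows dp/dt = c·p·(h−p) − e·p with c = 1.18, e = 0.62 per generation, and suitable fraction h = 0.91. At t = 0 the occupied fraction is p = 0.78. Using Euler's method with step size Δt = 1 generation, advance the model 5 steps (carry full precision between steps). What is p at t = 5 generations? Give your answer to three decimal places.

Update rule: p ← p + [c·p·(h−p) − e·p]·Δt with Δt = 1.
step 1: Δp = -0.36395, p = 0.41605
step 2: Δp = -0.01545, p = 0.40060
step 3: Δp = -0.00757, p = 0.39303
step 4: Δp = -0.00392, p = 0.38911
step 5: Δp = -0.00208, p = 0.38703

0.387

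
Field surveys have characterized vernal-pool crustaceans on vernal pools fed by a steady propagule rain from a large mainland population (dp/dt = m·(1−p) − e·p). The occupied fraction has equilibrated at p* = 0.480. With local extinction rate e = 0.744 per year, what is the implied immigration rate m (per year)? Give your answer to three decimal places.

At equilibrium m(1−p*) = e·p*, so m = e·p*/(1−p*).
m = 0.744 × 0.480 / 0.5200 = 0.3571/0.5200 = 0.6868.

0.687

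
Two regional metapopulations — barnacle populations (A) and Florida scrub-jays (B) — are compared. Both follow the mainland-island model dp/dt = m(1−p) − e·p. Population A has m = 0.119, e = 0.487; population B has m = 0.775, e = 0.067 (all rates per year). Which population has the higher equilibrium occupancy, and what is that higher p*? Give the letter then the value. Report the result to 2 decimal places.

A: p*_A = m/(m+e) = 0.119/0.6060 = 0.1964.
B: p*_B = 0.775/0.8420 = 0.9204.
B is higher at 0.9204.

B, 0.92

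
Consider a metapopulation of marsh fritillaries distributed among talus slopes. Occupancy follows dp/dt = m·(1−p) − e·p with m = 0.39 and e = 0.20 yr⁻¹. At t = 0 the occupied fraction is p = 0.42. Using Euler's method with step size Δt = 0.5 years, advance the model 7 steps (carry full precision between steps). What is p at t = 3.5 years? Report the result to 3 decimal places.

0.640

Update rule: p ← p + [m·(1−p) − e·p]·Δt with Δt = 0.5.
t = 0.5: p = 0.42000 + (+0.07110) = 0.49110
t = 1: p = 0.49110 + (+0.05013) = 0.54123
t = 1.5: p = 0.54123 + (+0.03534) = 0.57656
t = 2: p = 0.57656 + (+0.02491) = 0.60148
t = 2.5: p = 0.60148 + (+0.01756) = 0.61904
t = 3: p = 0.61904 + (+0.01238) = 0.63142
t = 3.5: p = 0.63142 + (+0.00873) = 0.64015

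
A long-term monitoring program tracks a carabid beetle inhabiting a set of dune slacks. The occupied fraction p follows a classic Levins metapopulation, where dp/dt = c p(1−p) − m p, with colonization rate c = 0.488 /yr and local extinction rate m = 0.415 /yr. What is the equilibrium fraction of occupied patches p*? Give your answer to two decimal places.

0.15

At equilibrium, colonization balances extinction: c·p*·(1−p*) = m·p*.
So p* = 1 − m/c = 1 − 0.415/0.488 = 1 − 0.8504 = 0.1496.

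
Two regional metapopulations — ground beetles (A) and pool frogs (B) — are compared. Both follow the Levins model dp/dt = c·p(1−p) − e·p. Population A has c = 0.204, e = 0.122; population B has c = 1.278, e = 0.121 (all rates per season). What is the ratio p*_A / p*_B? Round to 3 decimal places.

A: p*_A = 1 − 0.122/0.204 = 0.4020.
B: p*_B = 1 − 0.121/1.278 = 0.9053.
p*_A / p*_B = 0.4020/0.9053 = 0.4440.

0.444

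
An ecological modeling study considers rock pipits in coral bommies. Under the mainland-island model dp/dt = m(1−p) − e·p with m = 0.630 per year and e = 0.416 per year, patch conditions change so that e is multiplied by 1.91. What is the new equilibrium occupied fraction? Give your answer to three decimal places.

0.442

Before: p* = 0.630/(0.630+0.416) = 0.6023.
After: m = 0.63, e = 0.79456; p* = 0.63/1.4246 = 0.4422.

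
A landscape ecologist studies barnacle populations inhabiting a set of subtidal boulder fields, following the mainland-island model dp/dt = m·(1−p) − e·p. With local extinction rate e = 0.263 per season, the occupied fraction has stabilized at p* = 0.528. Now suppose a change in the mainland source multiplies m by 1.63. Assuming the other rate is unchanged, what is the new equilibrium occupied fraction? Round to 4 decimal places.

0.6458

Balance m(1−p*) = e·p* gives m = e·p*/(1−p*) = 0.263×0.52800/0.47200 = 0.29420.
New p* = m/(m+e) = 0.47955/(0.47955+0.26300) = 0.64582.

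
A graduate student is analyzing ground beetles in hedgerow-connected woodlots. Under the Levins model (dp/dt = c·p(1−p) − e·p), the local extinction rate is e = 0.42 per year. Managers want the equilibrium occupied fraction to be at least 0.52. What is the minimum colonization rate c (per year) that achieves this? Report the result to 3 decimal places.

0.875

p* = 1 − e/c ≥ 0.52 requires e/c ≤ 0.4800, i.e. c ≥ e/0.4800.
c_min = 0.42/0.4800 = 0.8750.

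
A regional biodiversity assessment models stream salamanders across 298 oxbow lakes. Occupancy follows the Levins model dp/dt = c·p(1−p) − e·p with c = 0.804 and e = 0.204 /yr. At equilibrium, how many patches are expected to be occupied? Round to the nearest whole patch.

222

p* = 1 − e/c = 1 − 0.204/0.804 = 0.7463.
Expected occupied patches = N × p* = 298 × 0.7463 = 222.39 ≈ 222.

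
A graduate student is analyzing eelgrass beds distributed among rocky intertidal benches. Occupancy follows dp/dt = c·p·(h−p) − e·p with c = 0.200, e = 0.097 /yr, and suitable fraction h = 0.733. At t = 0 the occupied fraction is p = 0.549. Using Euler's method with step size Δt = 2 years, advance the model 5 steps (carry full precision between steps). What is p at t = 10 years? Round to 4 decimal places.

0.3592

Update rule: p ← p + [c·p·(h−p) − e·p]·Δt with Δt = 2.
step 1: Δp = -0.06610, p = 0.48290
step 2: Δp = -0.04537, p = 0.43753
step 3: Δp = -0.03317, p = 0.40436
step 4: Δp = -0.02529, p = 0.37907
step 5: Δp = -0.01987, p = 0.35919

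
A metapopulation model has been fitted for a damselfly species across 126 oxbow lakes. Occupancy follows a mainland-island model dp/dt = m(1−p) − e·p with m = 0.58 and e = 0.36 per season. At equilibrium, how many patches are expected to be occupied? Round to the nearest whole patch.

78

p* = m/(m+e) = 0.58/0.9400 = 0.6170.
Expected occupied patches = N × p* = 126 × 0.6170 = 77.74 ≈ 78.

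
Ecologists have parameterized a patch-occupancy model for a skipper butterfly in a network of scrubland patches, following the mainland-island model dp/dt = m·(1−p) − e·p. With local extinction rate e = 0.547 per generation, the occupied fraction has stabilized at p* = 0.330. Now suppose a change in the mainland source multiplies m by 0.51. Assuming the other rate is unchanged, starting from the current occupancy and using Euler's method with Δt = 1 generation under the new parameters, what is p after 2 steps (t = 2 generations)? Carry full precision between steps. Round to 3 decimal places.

0.214

Balance m(1−p*) = e·p* gives m = e·p*/(1−p*) = 0.547×0.33000/0.67000 = 0.26942.
Starting from p₀ = 0.33000; update p ← p + (dp/dt)·Δt with the new parameters.
  1  |  dp/dt·Δt = -0.088450  |  p_1 = 0.241550
  2  |  dp/dt·Δt = -0.027915  |  p_2 = 0.213636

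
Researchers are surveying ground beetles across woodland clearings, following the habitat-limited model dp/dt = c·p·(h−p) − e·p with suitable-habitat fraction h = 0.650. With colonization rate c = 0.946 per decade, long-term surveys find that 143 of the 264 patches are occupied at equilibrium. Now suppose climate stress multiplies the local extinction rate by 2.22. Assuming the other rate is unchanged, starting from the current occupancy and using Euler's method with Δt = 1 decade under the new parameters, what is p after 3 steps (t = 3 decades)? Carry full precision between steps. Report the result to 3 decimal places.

Observed p* = 143/264 = 0.54167.
Balance c(h−p*) = e gives e = 0.946×(0.65 − 0.54167) = 0.10248.
Starting from p₀ = 0.54167; update p ← p + (dp/dt)·Δt with the new parameters.
  1  |  dp/dt·Δt = -0.067724  |  p_1 = 0.473942
  2  |  dp/dt·Δt = -0.028893  |  p_2 = 0.445050
  3  |  dp/dt·Δt = -0.014967  |  p_3 = 0.430083

0.430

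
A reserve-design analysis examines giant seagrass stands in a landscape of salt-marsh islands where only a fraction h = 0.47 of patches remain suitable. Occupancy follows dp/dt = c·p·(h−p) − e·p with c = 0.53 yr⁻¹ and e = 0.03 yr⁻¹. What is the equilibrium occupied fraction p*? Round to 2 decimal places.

Setting dp/dt = 0 and dividing by p* gives c·(h−p*) = e.
So p* = h − e/c = 0.47 − 0.03/0.53 = 0.47 − 0.0566 = 0.4134.

0.41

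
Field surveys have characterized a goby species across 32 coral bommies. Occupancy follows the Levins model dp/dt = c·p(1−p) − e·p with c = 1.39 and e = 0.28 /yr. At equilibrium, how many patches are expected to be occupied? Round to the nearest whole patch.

26

p* = 1 − e/c = 1 − 0.28/1.39 = 0.7986.
Expected occupied patches = N × p* = 32 × 0.7986 = 25.55 ≈ 26.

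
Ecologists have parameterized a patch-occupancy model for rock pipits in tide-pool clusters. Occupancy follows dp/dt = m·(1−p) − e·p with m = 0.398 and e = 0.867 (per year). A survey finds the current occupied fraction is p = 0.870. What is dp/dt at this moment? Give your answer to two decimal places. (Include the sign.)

-0.70

Colonization term: m·(1−p) = 0.398×0.1300 = 0.05174.
Extinction term: e·p = 0.75429.
dp/dt = 0.05174 − 0.75429 = -0.70255.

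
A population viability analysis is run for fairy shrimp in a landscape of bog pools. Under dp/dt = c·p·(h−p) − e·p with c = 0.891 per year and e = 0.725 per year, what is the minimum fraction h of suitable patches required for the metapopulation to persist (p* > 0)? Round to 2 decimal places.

0.81

p* = h − e/c is positive only when h > e/c.
h_min = e/c = 0.725/0.891 = 0.8137.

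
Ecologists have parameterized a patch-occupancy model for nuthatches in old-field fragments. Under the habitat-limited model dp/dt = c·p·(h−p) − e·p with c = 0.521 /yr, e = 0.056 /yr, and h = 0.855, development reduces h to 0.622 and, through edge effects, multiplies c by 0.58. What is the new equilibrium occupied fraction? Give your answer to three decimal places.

Before: p* = h − e/c = 0.855 − 0.056/0.521 = 0.855 − 0.1075 = 0.7475.
After: c = 0.30218, e = 0.056, h = 0.622; p* = 0.622 − 0.056/0.30218 = 0.4367.

0.437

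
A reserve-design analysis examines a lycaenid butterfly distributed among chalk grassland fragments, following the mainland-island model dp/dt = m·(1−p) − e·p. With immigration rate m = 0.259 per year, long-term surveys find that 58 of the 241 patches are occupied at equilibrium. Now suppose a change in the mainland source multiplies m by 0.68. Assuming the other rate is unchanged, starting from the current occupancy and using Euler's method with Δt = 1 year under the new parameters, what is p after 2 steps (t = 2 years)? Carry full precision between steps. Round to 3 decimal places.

Observed p* = 58/241 = 0.24066.
Balance m(1−p*) = e·p* gives e = m(1−p*)/p* = 0.259×0.75934/0.24066 = 0.81719.
Starting from p₀ = 0.24066; update p ← p + (dp/dt)·Δt with the new parameters.
  1  |  dp/dt·Δt = -0.062934  |  p_1 = 0.177730
  2  |  dp/dt·Δt = -0.000421  |  p_2 = 0.177309

0.177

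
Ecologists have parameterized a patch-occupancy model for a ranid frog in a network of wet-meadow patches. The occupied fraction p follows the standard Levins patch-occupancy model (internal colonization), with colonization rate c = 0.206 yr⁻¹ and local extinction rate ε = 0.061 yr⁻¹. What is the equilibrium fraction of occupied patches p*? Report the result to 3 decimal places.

Setting dp/dt = 0 and dividing through by p* gives c·(1−p*) = ε.
So p* = 1 − ε/c = 1 − 0.061/0.206 = 1 − 0.2961 = 0.7039.

0.704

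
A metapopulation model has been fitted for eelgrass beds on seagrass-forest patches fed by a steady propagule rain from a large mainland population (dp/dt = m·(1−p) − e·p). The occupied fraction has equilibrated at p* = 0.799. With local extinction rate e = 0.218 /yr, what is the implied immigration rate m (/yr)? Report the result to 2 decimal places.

At equilibrium m(1−p*) = e·p*, so m = e·p*/(1−p*).
m = 0.218 × 0.799 / 0.2010 = 0.1742/0.2010 = 0.8666.

0.87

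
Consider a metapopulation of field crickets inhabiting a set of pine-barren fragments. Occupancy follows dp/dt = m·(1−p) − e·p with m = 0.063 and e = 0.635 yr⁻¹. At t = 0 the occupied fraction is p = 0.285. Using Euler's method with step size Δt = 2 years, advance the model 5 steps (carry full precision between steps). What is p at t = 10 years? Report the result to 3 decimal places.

Update rule: p ← p + [m·(1−p) − e·p]·Δt with Δt = 2.
  1  |  dp/dt·Δt = -0.271860  |  p_1 = 0.013140
  2  |  dp/dt·Δt = +0.107657  |  p_2 = 0.120797
  3  |  dp/dt·Δt = -0.042632  |  p_3 = 0.078165
  4  |  dp/dt·Δt = +0.016882  |  p_4 = 0.095047
  5  |  dp/dt·Δt = -0.006685  |  p_5 = 0.088361

0.088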